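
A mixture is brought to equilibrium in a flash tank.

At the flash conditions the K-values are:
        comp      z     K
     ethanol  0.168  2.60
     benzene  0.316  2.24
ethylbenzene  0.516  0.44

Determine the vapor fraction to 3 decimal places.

ψ = 0.484

Rachford–Rice: g(ψ) = Σ zᵢ(Kᵢ−1)/(1+ψ(Kᵢ−1)) = 0.
Feasibility: ΣzᵢKᵢ = 1.372, Σzᵢ/Kᵢ = 1.378 — both > 1, two phases present.
Iterate (Newton) starting at ψ = 0.69:
  ψ = 0.690: g = -0.1320, g' = -0.668 → ψ = 0.492
  ψ = 0.492: g = -0.0053, g' = -0.630 → ψ = 0.484
Converged at ψ = 0.484.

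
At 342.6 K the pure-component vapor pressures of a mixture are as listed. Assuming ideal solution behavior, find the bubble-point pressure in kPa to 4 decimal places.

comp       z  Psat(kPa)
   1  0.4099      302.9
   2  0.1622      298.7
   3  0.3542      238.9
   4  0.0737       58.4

Pbub = 261.5303 kPa

At the bubble point ψ → 0, so ΣzᵢKᵢ = 1 with Kᵢ = Pᵢˢᵃᵗ/P ⇒ P = ΣzᵢPᵢˢᵃᵗ.
P = 0.4099·302.9 + 0.1622·298.7 + 0.3542·238.9 + 0.0737·58.4 = 261.5303 kPa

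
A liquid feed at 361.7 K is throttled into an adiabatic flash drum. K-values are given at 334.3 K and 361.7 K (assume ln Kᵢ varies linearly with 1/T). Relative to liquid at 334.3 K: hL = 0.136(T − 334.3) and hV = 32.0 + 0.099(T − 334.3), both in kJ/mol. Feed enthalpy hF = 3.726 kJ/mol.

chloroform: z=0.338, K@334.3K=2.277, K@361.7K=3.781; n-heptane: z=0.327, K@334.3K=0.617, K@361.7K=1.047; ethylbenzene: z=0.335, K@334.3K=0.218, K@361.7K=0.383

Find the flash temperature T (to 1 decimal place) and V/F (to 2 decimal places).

Adiabatic flash: solve Rachford–Rice at each trial T, then check hF = ψ·hV(T) + (1−ψ)·hL(T).
  T = 334.3 K: K = (2.277, 0.617, 0.218), RR gives ψ = 0.057, H_out = 1.829 kJ/mol
  T = 361.7 K: K = (3.781, 1.047, 0.383), RR gives ψ = 0.657, H_out = 24.075 kJ/mol
  T = 348.0 K: K = (2.964, 0.812, 0.292), RR gives ψ = 0.366, H_out = 13.397 kJ/mol
  T = 341.1 K: K = (2.602, 0.709, 0.253), RR gives ψ = 0.219, H_out = 7.878 kJ/mol
  T = 337.7 K: K = (2.436, 0.662, 0.235), RR gives ψ = 0.141, H_out = 4.966 kJ/mol
  T = 336.0 K: K = (2.355, 0.639, 0.226), RR gives ψ = 0.100, H_out = 3.431 kJ/mol
Linear interpolation between T = 336.0 (H_out = 3.431) and T = 337.7 (H_out = 4.966) on hF = 3.726 gives T ≈ 336.3 K, at which ψ = 0.11.

T = 336.3 K, V/F = 0.11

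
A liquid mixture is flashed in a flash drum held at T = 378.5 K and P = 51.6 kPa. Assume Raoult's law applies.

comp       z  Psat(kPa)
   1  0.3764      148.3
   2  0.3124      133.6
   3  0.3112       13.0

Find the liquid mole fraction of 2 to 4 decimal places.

x_2 = 0.1434

Raoult's law: Kᵢ = Pᵢˢᵃᵗ/P = Pᵢˢᵃᵗ/51.6.
  K_1 = 148.3/51.6 = 2.874031, K_2 = 133.6/51.6 = 2.589147, K_3 = 13.0/51.6 = 0.251938
Rachford–Rice: g(β) = Σ zᵢ(Kᵢ−1)/(1+β(Kᵢ−1)) = 0.
Check two-phase: ΣzᵢKᵢ = 1.9690 > 1 and Σzᵢ/Kᵢ = 1.4868 > 1, so g(0) = 0.9690 > 0 and g(1) = -0.4868 < 0.
Iterate (Newton) starting at β = 0.37:
  β = 0.3700: g = 0.40729, g' = -1.1068 → β = 0.7380
  β = 0.7380: g = 0.00478, g' = -1.2678 → β = 0.7418
Converged at β = 0.7418.
Compositions from xᵢ = zᵢ/(1+β(Kᵢ−1)), yᵢ = Kᵢxᵢ:
  1: x = 0.1575, y = 0.4526
  2: x = 0.1434, y = 0.3712
  3: x = 0.6991, y = 0.1761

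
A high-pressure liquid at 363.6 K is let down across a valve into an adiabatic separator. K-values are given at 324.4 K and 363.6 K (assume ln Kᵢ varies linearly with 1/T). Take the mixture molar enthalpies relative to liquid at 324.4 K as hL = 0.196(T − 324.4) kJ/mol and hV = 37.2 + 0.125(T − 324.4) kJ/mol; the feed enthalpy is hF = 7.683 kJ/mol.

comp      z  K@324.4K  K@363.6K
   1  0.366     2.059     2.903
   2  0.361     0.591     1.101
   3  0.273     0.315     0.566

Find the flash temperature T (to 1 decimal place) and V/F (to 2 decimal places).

T = 328.7 K, V/F = 0.19

Adiabatic flash: solve Rachford–Rice at each trial T, then check hF = ψ·hV(T) + (1−ψ)·hL(T).
  T = 324.4 K: K = (2.059, 0.591, 0.315), RR gives ψ = 0.092, H_out = 3.434 kJ/mol
  T = 363.6 K: K = (2.903, 1.101, 0.566), RR gives ψ = 1.000, H_out = 42.100 kJ/mol
  T = 344.0 K: K = (2.469, 0.821, 0.429), RR gives ψ = 0.547, H_out = 23.430 kJ/mol
  T = 334.2 K: K = (2.261, 0.700, 0.369), RR gives ψ = 0.307, H_out = 13.120 kJ/mol
  T = 329.3 K: K = (2.159, 0.644, 0.342), RR gives ψ = 0.198, H_out = 8.260 kJ/mol
  T = 326.9 K: K = (2.110, 0.618, 0.328), RR gives ψ = 0.146, H_out = 5.900 kJ/mol
Linear interpolation between T = 326.9 (H_out = 5.900) and T = 329.3 (H_out = 8.260) on hF = 7.683 gives T ≈ 328.7 K, at which ψ = 0.19.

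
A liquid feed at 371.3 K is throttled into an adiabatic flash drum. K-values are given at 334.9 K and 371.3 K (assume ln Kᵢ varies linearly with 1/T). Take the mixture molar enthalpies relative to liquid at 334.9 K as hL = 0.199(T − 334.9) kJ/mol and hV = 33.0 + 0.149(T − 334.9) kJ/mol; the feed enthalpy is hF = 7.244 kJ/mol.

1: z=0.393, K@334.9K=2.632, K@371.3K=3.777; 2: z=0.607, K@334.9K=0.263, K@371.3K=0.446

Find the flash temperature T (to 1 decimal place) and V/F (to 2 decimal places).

Adiabatic flash: solve Rachford–Rice at each trial T, then check hF = ψ·hV(T) + (1−ψ)·hL(T).
  T = 334.9 K: K = (2.632, 0.263), RR gives ψ = 0.161, H_out = 5.323 kJ/mol
  T = 371.3 K: K = (3.777, 0.446), RR gives ψ = 0.491, H_out = 22.547 kJ/mol
  T = 353.1 K: K = (3.182, 0.347), RR gives ψ = 0.324, H_out = 14.015 kJ/mol
  T = 344.0 K: K = (2.901, 0.303), RR gives ψ = 0.245, H_out = 9.779 kJ/mol
  T = 339.4 K: K = (2.764, 0.282), RR gives ψ = 0.204, H_out = 7.567 kJ/mol
  T = 337.1 K: K = (2.696, 0.272), RR gives ψ = 0.182, H_out = 6.432 kJ/mol
Linear interpolation between T = 337.1 (H_out = 6.432) and T = 339.4 (H_out = 7.567) on hF = 7.244 gives T ≈ 338.7 K, at which ψ = 0.20.

T = 338.7 K, V/F = 0.20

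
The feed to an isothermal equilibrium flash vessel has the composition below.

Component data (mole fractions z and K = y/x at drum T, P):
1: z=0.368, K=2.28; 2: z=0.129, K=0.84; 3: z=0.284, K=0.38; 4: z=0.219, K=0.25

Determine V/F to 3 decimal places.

V/F = 0.143

Material balance + equilibrium reduce to Σ zᵢ(Kᵢ−1)/(1+V/F(Kᵢ−1)) = 0.
g(0) = ΣzᵢKᵢ − 1 = 0.110 and g(1) = 1 − Σzᵢ/Kᵢ = -0.938, so a root lies in (0, 1).
Iterate (Newton) starting at V/F = 0.43:
  V/F = 0.430: g = -0.2009, g' = -0.726 → V/F = 0.153
  V/F = 0.153: g = -0.0076, g' = -0.715 → V/F = 0.143
Converged at V/F = 0.143.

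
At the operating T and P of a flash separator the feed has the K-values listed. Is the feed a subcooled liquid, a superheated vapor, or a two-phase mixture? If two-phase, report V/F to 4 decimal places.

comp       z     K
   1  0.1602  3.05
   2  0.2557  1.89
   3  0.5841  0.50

ΣzᵢKᵢ = 1.2639; Σzᵢ/Kᵢ = 1.3560.
Both exceed 1, so a two-phase solution exists.
Rachford–Rice: g(ψ) = Σ zᵢ(Kᵢ−1)/(1+ψ(Kᵢ−1)) = 0.
Iterate (Newton) starting at ψ = 0.69:
  ψ = 0.6900: g = -0.16887, g' = -0.5336 → ψ = 0.3735
  ψ = 0.3735: g = -0.00233, g' = -0.5508 → ψ = 0.3693
Converged at ψ = 0.3693.

two-phase, V/F = 0.3693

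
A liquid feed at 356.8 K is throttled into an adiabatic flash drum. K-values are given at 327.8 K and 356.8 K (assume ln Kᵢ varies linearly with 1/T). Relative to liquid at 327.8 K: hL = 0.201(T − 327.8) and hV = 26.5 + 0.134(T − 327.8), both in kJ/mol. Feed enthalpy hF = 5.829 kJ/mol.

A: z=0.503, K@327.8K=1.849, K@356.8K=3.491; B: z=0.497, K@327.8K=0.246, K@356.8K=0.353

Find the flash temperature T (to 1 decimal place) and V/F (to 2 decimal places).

T = 331.6 K, V/F = 0.19

Adiabatic flash: solve Rachford–Rice at each trial T, then check hF = ψ·hV(T) + (1−ψ)·hL(T).
  T = 327.8 K: K = (1.849, 0.246), RR gives ψ = 0.082, H_out = 2.165 kJ/mol
  T = 356.8 K: K = (3.491, 0.353), RR gives ψ = 0.578, H_out = 20.021 kJ/mol
  T = 342.3 K: K = (2.575, 0.297), RR gives ψ = 0.400, H_out = 13.124 kJ/mol
  T = 335.1 K: K = (2.192, 0.271), RR gives ψ = 0.273, H_out = 8.573 kJ/mol
  T = 331.5 K: K = (2.018, 0.259), RR gives ψ = 0.190, H_out = 5.731 kJ/mol
  T = 333.3 K: K = (2.104, 0.265), RR gives ψ = 0.234, H_out = 7.214 kJ/mol
Linear interpolation between T = 331.5 (H_out = 5.731) and T = 333.3 (H_out = 7.214) on hF = 5.829 gives T ≈ 331.6 K, at which ψ = 0.19.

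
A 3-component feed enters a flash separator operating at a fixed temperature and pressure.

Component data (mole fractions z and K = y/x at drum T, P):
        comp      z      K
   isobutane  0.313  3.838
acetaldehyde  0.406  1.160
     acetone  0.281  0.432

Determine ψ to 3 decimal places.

ψ = 0.866

Let ψ = V/F and solve Σ zᵢ(Kᵢ−1)/(1+ψ(Kᵢ−1)) = 0.
Feasibility: ΣzᵢKᵢ = 1.794, Σzᵢ/Kᵢ = 1.082 — both > 1, two phases present.
Iterate (Newton) starting at ψ = 0.51:
  ψ = 0.510: g = 0.1983, g' = -0.609 → ψ = 0.835
  ψ = 0.835: g = 0.0171, g' = -0.558 → ψ = 0.866
Converged at ψ = 0.866.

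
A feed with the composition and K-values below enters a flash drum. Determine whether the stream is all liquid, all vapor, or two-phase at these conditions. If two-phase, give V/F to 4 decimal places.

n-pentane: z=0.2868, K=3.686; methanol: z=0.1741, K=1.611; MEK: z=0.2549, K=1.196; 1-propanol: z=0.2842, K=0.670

ΣzᵢKᵢ = 1.8329; Σzᵢ/Kᵢ = 0.8232.
Since Σzᵢ/Kᵢ < 1 the mixture is above its dew point — single vapor phase.

all vapor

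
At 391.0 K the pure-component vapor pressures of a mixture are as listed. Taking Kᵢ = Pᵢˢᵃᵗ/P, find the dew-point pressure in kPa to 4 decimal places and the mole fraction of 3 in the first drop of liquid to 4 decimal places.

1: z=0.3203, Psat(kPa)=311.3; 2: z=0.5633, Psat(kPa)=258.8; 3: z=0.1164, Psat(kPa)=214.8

Pdew = 266.8521 kPa, x_3 = 0.1446

At the dew point ψ → 1, so Σzᵢ/Kᵢ = 1 with Kᵢ = Pᵢˢᵃᵗ/P ⇒ 1/P = Σzᵢ/Pᵢˢᵃᵗ.
1/P = 0.3203/311.3 + 0.5633/258.8 + 0.1164/214.8 = 0.0037474 ⇒ P = 266.8521 kPa
xᵢ = zᵢP/Pᵢˢᵃᵗ ⇒ x_3 = 0.1164·266.8521/214.8 = 0.1446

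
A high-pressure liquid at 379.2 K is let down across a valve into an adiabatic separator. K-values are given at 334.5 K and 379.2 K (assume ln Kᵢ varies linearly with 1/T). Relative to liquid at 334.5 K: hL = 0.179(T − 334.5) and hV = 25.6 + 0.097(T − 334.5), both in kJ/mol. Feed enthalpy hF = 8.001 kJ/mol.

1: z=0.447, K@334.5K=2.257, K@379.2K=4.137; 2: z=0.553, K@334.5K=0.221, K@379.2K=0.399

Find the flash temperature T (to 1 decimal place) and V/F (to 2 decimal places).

T = 344.0 K, V/F = 0.25

Adiabatic flash: solve Rachford–Rice at each trial T, then check hF = ψ·hV(T) + (1−ψ)·hL(T).
  T = 334.5 K: K = (2.257, 0.221), RR gives ψ = 0.134, H_out = 3.427 kJ/mol
  T = 379.2 K: K = (4.137, 0.399), RR gives ψ = 0.567, H_out = 20.449 kJ/mol
  T = 356.9 K: K = (3.116, 0.303), RR gives ψ = 0.380, H_out = 13.033 kJ/mol
  T = 345.7 K: K = (2.666, 0.260), RR gives ψ = 0.272, H_out = 8.720 kJ/mol
  T = 340.1 K: K = (2.456, 0.240), RR gives ψ = 0.208, H_out = 6.243 kJ/mol
  T = 342.9 K: K = (2.560, 0.250), RR gives ψ = 0.241, H_out = 7.517 kJ/mol
  T = 344.3 K: K = (2.613, 0.255), RR gives ψ = 0.257, H_out = 8.126 kJ/mol
Linear interpolation between T = 342.9 (H_out = 7.517) and T = 344.3 (H_out = 8.126) on hF = 8.001 gives T ≈ 344.0 K, at which ψ = 0.25.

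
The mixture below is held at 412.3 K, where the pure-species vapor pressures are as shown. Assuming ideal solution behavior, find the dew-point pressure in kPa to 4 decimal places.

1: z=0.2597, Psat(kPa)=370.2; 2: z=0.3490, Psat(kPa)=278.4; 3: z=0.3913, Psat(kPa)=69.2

At the dew point ψ → 1, so Σzᵢ/Kᵢ = 1 with Kᵢ = Pᵢˢᵃᵗ/P ⇒ 1/P = Σzᵢ/Pᵢˢᵃᵗ.
1/P = 0.2597/370.2 + 0.3490/278.4 + 0.3913/69.2 = 0.0076097 ⇒ P = 131.4107 kPa

Pdew = 131.4107 kPa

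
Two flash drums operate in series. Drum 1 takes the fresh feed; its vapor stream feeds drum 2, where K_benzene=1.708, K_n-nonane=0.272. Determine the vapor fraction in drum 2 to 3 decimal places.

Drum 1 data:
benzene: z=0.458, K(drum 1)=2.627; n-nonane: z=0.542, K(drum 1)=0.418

V/F (drum 2) = 0.516

Drum 1:
Let ψ₁ = V/F and solve Σ zᵢ(Kᵢ−1)/(1+ψ₁(Kᵢ−1)) = 0.
Feasibility: ΣzᵢKᵢ = 1.430, Σzᵢ/Kᵢ = 1.471 — both > 1, two phases present.
Binary case is linear: z₁(K₁−1)(1+ψ₁(K₂−1)) + z₂(K₂−1)(1+ψ₁(K₁−1)) = 0
⇒ ψ₁ = [z₁(K₁−1)+z₂(K₂−1)] / [−(K₁−1)(K₂−1)] = 0.4297/0.9469 = 0.454
Drum-1 compositions:
  benzene: x = 0.263, y = 0.692
  n-nonane: x = 0.737, y = 0.308
Drum-2 feed = drum-1 vapor: z₂ = (0.6921, 0.3079).
Drum 2:
Binary case is linear: z₁(K₁−1)(1+ψ₂(K₂−1)) + z₂(K₂−1)(1+ψ₂(K₁−1)) = 0
⇒ ψ₂ = [z₁(K₁−1)+z₂(K₂−1)] / [−(K₁−1)(K₂−1)] = 0.2659/0.5154 = 0.516
  benzene: x = 0.507, y = 0.866
  n-nonane: x = 0.493, y = 0.134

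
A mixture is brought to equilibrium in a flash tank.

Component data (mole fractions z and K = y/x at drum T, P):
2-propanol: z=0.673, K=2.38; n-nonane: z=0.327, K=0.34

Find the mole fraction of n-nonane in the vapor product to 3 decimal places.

y_n-nonane = 0.230

Rachford–Rice: g(ψ) = Σ zᵢ(Kᵢ−1)/(1+ψ(Kᵢ−1)) = 0.
g(0) = ΣzᵢKᵢ − 1 = 0.713 and g(1) = 1 − Σzᵢ/Kᵢ = -0.245, so a root lies in (0, 1).
Binary case is linear: z₁(K₁−1)(1+ψ(K₂−1)) + z₂(K₂−1)(1+ψ(K₁−1)) = 0
⇒ ψ = [z₁(K₁−1)+z₂(K₂−1)] / [−(K₁−1)(K₂−1)] = 0.7129/0.9108 = 0.783
Compositions from xᵢ = zᵢ/(1+ψ(Kᵢ−1)), yᵢ = Kᵢxᵢ:
  2-propanol: x = 0.324, y = 0.770
  n-nonane: x = 0.676, y = 0.230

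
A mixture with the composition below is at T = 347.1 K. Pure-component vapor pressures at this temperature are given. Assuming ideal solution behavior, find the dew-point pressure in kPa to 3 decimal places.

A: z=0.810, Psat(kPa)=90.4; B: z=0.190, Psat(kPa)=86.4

At the dew point ψ → 1, so Σzᵢ/Kᵢ = 1 with Kᵢ = Pᵢˢᵃᵗ/P ⇒ 1/P = Σzᵢ/Pᵢˢᵃᵗ.
1/P = 0.810/90.4 + 0.190/86.4 = 0.011159 ⇒ P = 89.612 kPa

Pdew = 89.612 kPa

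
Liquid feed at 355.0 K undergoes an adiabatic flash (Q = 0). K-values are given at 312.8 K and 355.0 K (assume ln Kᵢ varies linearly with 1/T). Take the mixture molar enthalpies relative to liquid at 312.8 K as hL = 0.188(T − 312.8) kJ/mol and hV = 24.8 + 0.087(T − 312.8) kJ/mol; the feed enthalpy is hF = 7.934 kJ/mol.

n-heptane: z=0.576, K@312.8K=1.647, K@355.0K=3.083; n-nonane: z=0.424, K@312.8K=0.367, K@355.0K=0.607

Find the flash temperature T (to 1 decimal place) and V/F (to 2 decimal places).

T = 314.4 K, V/F = 0.31

Adiabatic flash: solve Rachford–Rice at each trial T, then check hF = ψ·hV(T) + (1−ψ)·hL(T).
  T = 312.8 K: K = (1.647, 0.367), RR gives ψ = 0.255, H_out = 6.315 kJ/mol
  T = 355.0 K: K = (3.083, 0.607), RR gives ψ = 1.000, H_out = 28.471 kJ/mol
  T = 333.9 K: K = (2.298, 0.480), RR gives ψ = 0.780, H_out = 21.653 kJ/mol
  T = 323.4 K: K = (1.958, 0.422), RR gives ψ = 0.553, H_out = 15.120 kJ/mol
  T = 318.1 K: K = (1.798, 0.394), RR gives ψ = 0.419, H_out = 11.165 kJ/mol
  T = 315.5 K: K = (1.723, 0.381), RR gives ψ = 0.343, H_out = 8.931 kJ/mol
  T = 314.1 K: K = (1.683, 0.373), RR gives ψ = 0.299, H_out = 7.618 kJ/mol
Linear interpolation between T = 314.1 (H_out = 7.618) and T = 315.5 (H_out = 8.931) on hF = 7.934 gives T ≈ 314.4 K, at which ψ = 0.31.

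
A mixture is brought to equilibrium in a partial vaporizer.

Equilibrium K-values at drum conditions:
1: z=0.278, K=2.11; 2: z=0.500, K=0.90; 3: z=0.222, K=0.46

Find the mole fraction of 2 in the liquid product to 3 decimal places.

Material balance + equilibrium reduce to Σ zᵢ(Kᵢ−1)/(1+ψ(Kᵢ−1)) = 0.
g(0) = ΣzᵢKᵢ − 1 = 0.139 and g(1) = 1 − Σzᵢ/Kᵢ = -0.170, so a root lies in (0, 1).
Iterate (Newton) starting at ψ = 0.41:
  ψ = 0.410: g = 0.0060, g' = -0.274 → ψ = 0.432
Converged at ψ = 0.432.
Compositions from xᵢ = zᵢ/(1+ψ(Kᵢ−1)), yᵢ = Kᵢxᵢ:
  1: x = 0.188, y = 0.397
  2: x = 0.523, y = 0.470
  3: x = 0.290, y = 0.133

x_2 = 0.523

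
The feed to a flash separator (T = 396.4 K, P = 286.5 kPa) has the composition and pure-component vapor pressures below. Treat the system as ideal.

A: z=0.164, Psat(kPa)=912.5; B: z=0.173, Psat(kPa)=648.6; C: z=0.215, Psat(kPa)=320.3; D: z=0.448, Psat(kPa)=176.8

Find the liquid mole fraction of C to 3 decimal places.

Raoult's law: Kᵢ = Pᵢˢᵃᵗ/P = Pᵢˢᵃᵗ/286.5.
  K_A = 912.5/286.5 = 3.18499, K_B = 648.6/286.5 = 2.26387, K_C = 320.3/286.5 = 1.11798, K_D = 176.8/286.5 = 0.61710
Material balance + equilibrium reduce to Σ zᵢ(Kᵢ−1)/(1+V/F(Kᵢ−1)) = 0.
Check two-phase: ΣzᵢKᵢ = 1.431 > 1 and Σzᵢ/Kᵢ = 1.046 > 1, so g(0) = 0.431 > 0 and g(1) = -0.046 < 0.
Newton–Raphson from V/F = 0.59:
  V/F = 0.590: g = 0.0839, g' = -0.352 → V/F = 0.828
  V/F = 0.828: g = 0.0063, g' = -0.308 → V/F = 0.849
Converged at V/F = 0.849.
Compositions from xᵢ = zᵢ/(1+V/F(Kᵢ−1)), yᵢ = Kᵢxᵢ:
  A: x = 0.057, y = 0.183
  B: x = 0.083, y = 0.189
  C: x = 0.195, y = 0.218
  D: x = 0.664, y = 0.410

x_C = 0.195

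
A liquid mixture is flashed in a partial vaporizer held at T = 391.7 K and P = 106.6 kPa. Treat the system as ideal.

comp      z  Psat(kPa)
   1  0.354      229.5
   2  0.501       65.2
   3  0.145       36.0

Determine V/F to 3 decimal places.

Raoult's law: Kᵢ = Pᵢˢᵃᵗ/P = Pᵢˢᵃᵗ/106.6.
  K_1 = 229.5/106.6 = 2.15291, K_2 = 65.2/106.6 = 0.61163, K_3 = 36.0/106.6 = 0.33771
Material balance + equilibrium reduce to Σ zᵢ(Kᵢ−1)/(1+V/F(Kᵢ−1)) = 0.
g(0) = ΣzᵢKᵢ − 1 = 0.118 and g(1) = 1 − Σzᵢ/Kᵢ = -0.413, so a root lies in (0, 1).
Newton–Raphson from V/F = 0.35:
  V/F = 0.350: g = -0.0594, g' = -0.448 → V/F = 0.217
  V/F = 0.217: g = 0.0017, g' = -0.478 → V/F = 0.221
Converged at V/F = 0.221.

V/F = 0.221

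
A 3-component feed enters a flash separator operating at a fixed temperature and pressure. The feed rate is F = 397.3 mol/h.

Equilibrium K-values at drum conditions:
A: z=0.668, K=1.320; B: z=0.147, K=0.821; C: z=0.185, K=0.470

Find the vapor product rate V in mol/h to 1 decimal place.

V = 252.7 mol/h

Material balance + equilibrium reduce to Σ zᵢ(Kᵢ−1)/(1+V/F(Kᵢ−1)) = 0.
g(0) = ΣzᵢKᵢ − 1 = 0.089 and g(1) = 1 − Σzᵢ/Kᵢ = -0.079, so a root lies in (0, 1).
Iterate (Newton) starting at V/F = 0.5:
  V/F = 0.500: g = 0.0220, g' = -0.153 → V/F = 0.644
  V/F = 0.644: g = -0.0013, g' = -0.173 → V/F = 0.636
Converged at V/F = 0.636.
Then V = V/F·F = 0.6361·397.3 = 252.7 mol/h and L = F − V = 144.6 mol/h.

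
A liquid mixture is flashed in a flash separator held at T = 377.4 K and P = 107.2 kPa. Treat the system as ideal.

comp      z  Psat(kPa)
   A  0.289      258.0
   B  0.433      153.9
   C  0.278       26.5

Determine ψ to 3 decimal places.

ψ = 0.584

Raoult's law: Kᵢ = Pᵢˢᵃᵗ/P = Pᵢˢᵃᵗ/107.2.
  K_A = 258.0/107.2 = 2.40672, K_B = 153.9/107.2 = 1.43563, K_C = 26.5/107.2 = 0.24720
Material balance + equilibrium reduce to Σ zᵢ(Kᵢ−1)/(1+ψ(Kᵢ−1)) = 0.
Feasibility: ΣzᵢKᵢ = 1.386, Σzᵢ/Kᵢ = 1.546 — both > 1, two phases present.
Iterate (Newton) starting at ψ = 0.5:
  ψ = 0.500: g = 0.0580, g' = -0.658 → ψ = 0.588
  ψ = 0.588: g = -0.0029, g' = -0.731 → ψ = 0.584
Converged at ψ = 0.584.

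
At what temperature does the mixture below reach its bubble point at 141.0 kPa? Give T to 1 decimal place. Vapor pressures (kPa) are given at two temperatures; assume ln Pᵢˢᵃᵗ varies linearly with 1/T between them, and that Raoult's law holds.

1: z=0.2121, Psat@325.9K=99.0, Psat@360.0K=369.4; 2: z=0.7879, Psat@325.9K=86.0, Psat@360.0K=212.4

Bubble-point temperature: ΣzᵢPᵢˢᵃᵗ(T) = P. Interpolate ln Pᵢˢᵃᵗ = aᵢ + bᵢ/T.
  T = 325.9 K: ΣzᵢPᵢˢᵃᵗ = 88.76 kPa
  T = 360.0 K: ΣzᵢPᵢˢᵃᵗ = 245.70 kPa
  T = 342.9 K: ΣzᵢPᵢˢᵃᵗ = 150.59 kPa
  T = 334.4 K: ΣzᵢPᵢˢᵃᵗ = 116.26 kPa
  T = 338.6 K: ΣzᵢPᵢˢᵃᵗ = 132.30 kPa
  T = 340.8 K: ΣzᵢPᵢˢᵃᵗ = 141.41 kPa
Interpolating between 338.6 K and 340.8 K gives T ≈ 340.7 K.

T = 340.7 K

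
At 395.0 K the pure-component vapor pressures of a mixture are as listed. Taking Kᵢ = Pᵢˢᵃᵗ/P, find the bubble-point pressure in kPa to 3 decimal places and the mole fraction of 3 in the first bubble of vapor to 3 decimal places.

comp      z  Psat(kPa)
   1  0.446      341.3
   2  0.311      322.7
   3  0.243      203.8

Pbub = 302.103 kPa, y_3 = 0.164

At the bubble point ψ → 0, so ΣzᵢKᵢ = 1 with Kᵢ = Pᵢˢᵃᵗ/P ⇒ P = ΣzᵢPᵢˢᵃᵗ.
P = 0.446·341.3 + 0.311·322.7 + 0.243·203.8 = 302.103 kPa
yᵢ = zᵢPᵢˢᵃᵗ/P ⇒ y_3 = 0.243·203.8/302.103 = 0.164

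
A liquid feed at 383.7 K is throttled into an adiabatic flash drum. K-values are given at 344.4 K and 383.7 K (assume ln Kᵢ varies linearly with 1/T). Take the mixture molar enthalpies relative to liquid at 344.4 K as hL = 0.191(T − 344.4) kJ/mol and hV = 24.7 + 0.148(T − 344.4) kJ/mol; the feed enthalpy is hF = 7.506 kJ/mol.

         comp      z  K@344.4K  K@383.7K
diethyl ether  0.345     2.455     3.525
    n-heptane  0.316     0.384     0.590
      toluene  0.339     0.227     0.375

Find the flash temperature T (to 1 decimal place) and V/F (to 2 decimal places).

Adiabatic flash: solve Rachford–Rice at each trial T, then check hF = ψ·hV(T) + (1−ψ)·hL(T).
  T = 344.4 K: K = (2.455, 0.384, 0.227), RR gives ψ = 0.044, H_out = 1.097 kJ/mol
  T = 383.7 K: K = (3.525, 0.590, 0.375), RR gives ψ = 0.395, H_out = 16.601 kJ/mol
  T = 364.0 K: K = (2.969, 0.481, 0.296), RR gives ψ = 0.226, H_out = 9.146 kJ/mol
  T = 354.2 K: K = (2.707, 0.431, 0.260), RR gives ψ = 0.140, H_out = 5.275 kJ/mol
  T = 359.1 K: K = (2.837, 0.456, 0.277), RR gives ψ = 0.184, H_out = 7.238 kJ/mol
  T = 361.6 K: K = (2.904, 0.469, 0.287), RR gives ψ = 0.206, H_out = 8.217 kJ/mol
  T = 360.4 K: K = (2.872, 0.463, 0.282), RR gives ψ = 0.195, H_out = 7.749 kJ/mol
Linear interpolation between T = 359.1 (H_out = 7.238) and T = 360.4 (H_out = 7.749) on hF = 7.506 gives T ≈ 359.8 K, at which ψ = 0.19.

T = 359.8 K, V/F = 0.19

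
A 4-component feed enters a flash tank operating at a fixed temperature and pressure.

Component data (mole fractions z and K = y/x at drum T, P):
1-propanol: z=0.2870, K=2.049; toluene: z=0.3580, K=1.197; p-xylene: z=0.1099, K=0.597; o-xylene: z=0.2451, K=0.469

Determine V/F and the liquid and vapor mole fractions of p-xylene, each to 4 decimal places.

V/F = 0.5949, x_p-xylene = 0.1446, y_p-xylene = 0.0863

Rachford–Rice: g(V/F) = Σ zᵢ(Kᵢ−1)/(1+V/F(Kᵢ−1)) = 0.
g(0) = ΣzᵢKᵢ − 1 = 0.1972 and g(1) = 1 − Σzᵢ/Kᵢ = -0.1458, so a root lies in (0, 1).
Iterate (Newton) starting at V/F = 0.5:
  V/F = 0.5000: g = 0.02903, g' = -0.3035 → V/F = 0.5956
  V/F = 0.5956: g = -0.00022, g' = -0.3095 → V/F = 0.5949
Converged at V/F = 0.5949.
Compositions from xᵢ = zᵢ/(1+V/F(Kᵢ−1)), yᵢ = Kᵢxᵢ:
  1-propanol: x = 0.1767, y = 0.3621
  toluene: x = 0.3204, y = 0.3836
  p-xylene: x = 0.1446, y = 0.0863
  o-xylene: x = 0.3583, y = 0.1680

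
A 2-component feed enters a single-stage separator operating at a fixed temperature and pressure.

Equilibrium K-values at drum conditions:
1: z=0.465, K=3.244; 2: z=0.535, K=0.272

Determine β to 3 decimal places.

β = 0.400

Material balance + equilibrium reduce to Σ zᵢ(Kᵢ−1)/(1+β(Kᵢ−1)) = 0.
Check two-phase: ΣzᵢKᵢ = 1.654 > 1 and Σzᵢ/Kᵢ = 2.110 > 1, so g(0) = 0.654 > 0 and g(1) = -1.110 < 0.
Binary case is linear: z₁(K₁−1)(1+β(K₂−1)) + z₂(K₂−1)(1+β(K₁−1)) = 0
⇒ β = [z₁(K₁−1)+z₂(K₂−1)] / [−(K₁−1)(K₂−1)] = 0.6540/1.6336 = 0.400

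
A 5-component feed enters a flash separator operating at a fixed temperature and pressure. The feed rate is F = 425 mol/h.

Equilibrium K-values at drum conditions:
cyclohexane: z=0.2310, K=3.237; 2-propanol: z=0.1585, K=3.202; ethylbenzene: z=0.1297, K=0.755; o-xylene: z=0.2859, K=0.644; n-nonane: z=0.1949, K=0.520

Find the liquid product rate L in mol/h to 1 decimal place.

L = 105.6 mol/h

Newton iteration, ψ⁰ = 0.5:
  ψ = 0.5000: g = 0.12691, g' = -0.5732 → ψ = 0.7214
  ψ = 0.7214: g = 0.01386, g' = -0.4661 → ψ = 0.7512
  ψ = 0.7512: g = 0.00011, g' = -0.4590 → ψ = 0.7514
Converged at ψ = 0.7514.
Then V = ψ·F = 0.7514·425 = 319.4 mol/h and L = F − V = 105.6 mol/h.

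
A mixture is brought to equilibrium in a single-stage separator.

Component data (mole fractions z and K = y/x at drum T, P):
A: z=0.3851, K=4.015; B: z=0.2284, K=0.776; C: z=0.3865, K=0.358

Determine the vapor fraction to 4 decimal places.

ψ = 0.5442

Rachford–Rice: g(ψ) = Σ zᵢ(Kᵢ−1)/(1+ψ(Kᵢ−1)) = 0.
g(0) = ΣzᵢKᵢ − 1 = 0.8618 and g(1) = 1 − Σzᵢ/Kᵢ = -0.4699, so a root lies in (0, 1).
Newton iteration, ψ⁰ = 0.5:
  ψ = 0.5000: g = 0.03999, g' = -0.9168 → ψ = 0.5436
  ψ = 0.5436: g = 0.00055, g' = -0.8934 → ψ = 0.5442
Converged at ψ = 0.5442.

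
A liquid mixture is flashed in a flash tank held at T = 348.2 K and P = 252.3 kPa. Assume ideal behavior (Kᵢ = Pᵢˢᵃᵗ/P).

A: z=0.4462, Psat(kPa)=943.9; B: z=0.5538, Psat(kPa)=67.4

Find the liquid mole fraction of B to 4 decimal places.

Raoult's law: Kᵢ = Pᵢˢᵃᵗ/P = Pᵢˢᵃᵗ/252.3.
  K_A = 943.9/252.3 = 3.741181, K_B = 67.4/252.3 = 0.267142
Material balance + equilibrium reduce to Σ zᵢ(Kᵢ−1)/(1+V/F(Kᵢ−1)) = 0.
Feasibility: ΣzᵢKᵢ = 1.8173, Σzᵢ/Kᵢ = 2.1923 — both > 1, two phases present.
Binary case is linear: z₁(K₁−1)(1+V/F(K₂−1)) + z₂(K₂−1)(1+V/F(K₁−1)) = 0
⇒ V/F = [z₁(K₁−1)+z₂(K₂−1)] / [−(K₁−1)(K₂−1)] = 0.81726/2.00890 = 0.4068
Compositions from xᵢ = zᵢ/(1+V/F(Kᵢ−1)), yᵢ = Kᵢxᵢ:
  A: x = 0.2110, y = 0.7892
  B: x = 0.7890, y = 0.2108

x_B = 0.7890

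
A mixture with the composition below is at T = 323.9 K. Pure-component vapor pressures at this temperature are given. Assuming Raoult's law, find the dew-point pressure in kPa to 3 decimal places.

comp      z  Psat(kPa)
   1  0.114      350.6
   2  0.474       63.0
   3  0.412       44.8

At the dew point ψ → 1, so Σzᵢ/Kᵢ = 1 with Kᵢ = Pᵢˢᵃᵗ/P ⇒ 1/P = Σzᵢ/Pᵢˢᵃᵗ.
1/P = 0.114/350.6 + 0.474/63.0 + 0.412/44.8 = 0.017045 ⇒ P = 58.667 kPa

Pdew = 58.667 kPa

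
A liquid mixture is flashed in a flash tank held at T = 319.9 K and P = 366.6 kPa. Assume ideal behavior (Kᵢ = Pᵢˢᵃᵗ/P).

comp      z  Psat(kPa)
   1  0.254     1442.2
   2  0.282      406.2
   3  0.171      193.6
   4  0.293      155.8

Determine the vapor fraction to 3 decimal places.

Raoult's law: Kᵢ = Pᵢˢᵃᵗ/P = Pᵢˢᵃᵗ/366.6.
  K_1 = 1442.2/366.6 = 3.93399, K_2 = 406.2/366.6 = 1.10802, K_3 = 193.6/366.6 = 0.52810, K_4 = 155.8/366.6 = 0.42499
Newton–Raphson from ψ = 0.5:
  ψ = 0.500: g = -0.0111, g' = -0.618 → ψ = 0.482
Converged at ψ = 0.482.

ψ = 0.482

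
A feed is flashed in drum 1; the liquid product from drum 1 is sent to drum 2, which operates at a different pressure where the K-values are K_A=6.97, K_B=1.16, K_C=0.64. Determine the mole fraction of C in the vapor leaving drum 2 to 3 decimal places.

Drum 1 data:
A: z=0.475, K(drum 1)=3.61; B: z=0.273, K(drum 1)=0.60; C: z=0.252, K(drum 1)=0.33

Drum 1:
Newton–Raphson from ψ₁ = 0.41:
  ψ₁ = 0.410: g = 0.2355, g' = -1.033 → ψ₁ = 0.638
  ψ₁ = 0.638: g = 0.0236, g' = -0.879 → ψ₁ = 0.665
Converged at ψ₁ = 0.665.
Drum-1 compositions:
  A: x = 0.174, y = 0.627
  B: x = 0.372, y = 0.223
  C: x = 0.454, y = 0.150
Drum-2 feed = drum-1 liquid: z₂ = (0.1737, 0.3719, 0.4544).
Drum 2:
Rachford–Rice: g(ψ₂) = Σ zᵢ(Kᵢ−1)/(1+ψ₂(Kᵢ−1)) = 0.
g(0) = ΣzᵢKᵢ − 1 = 0.933 and g(1) = 1 − Σzᵢ/Kᵢ = -0.056, so a root lies in (0, 1).
Newton–Raphson from ψ₂ = 0.45:
  ψ₂ = 0.450: g = 0.1415, g' = -0.548 → ψ₂ = 0.708
  ψ₂ = 0.708: g = 0.0321, g' = -0.340 → ψ₂ = 0.803
  ψ₂ = 0.803: g = 0.0016, g' = -0.308 → ψ₂ = 0.808
Converged at ψ₂ = 0.808.
  A: x = 0.030, y = 0.208
  B: x = 0.329, y = 0.382
  C: x = 0.641, y = 0.410

y_C (drum 2) = 0.410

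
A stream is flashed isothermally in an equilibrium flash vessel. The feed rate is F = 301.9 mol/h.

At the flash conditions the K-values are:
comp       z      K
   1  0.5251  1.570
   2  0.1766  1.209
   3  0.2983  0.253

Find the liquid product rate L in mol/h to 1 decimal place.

Material balance + equilibrium reduce to Σ zᵢ(Kᵢ−1)/(1+V/F(Kᵢ−1)) = 0.
Feasibility: ΣzᵢKᵢ = 1.1134, Σzᵢ/Kᵢ = 1.6596 — both > 1, two phases present.
Newton–Raphson from V/F = 0.5:
  V/F = 0.5000: g = -0.08933, g' = -0.5337 → V/F = 0.3326
  V/F = 0.3326: g = -0.01039, g' = -0.4220 → V/F = 0.3080
  V/F = 0.3080: g = -0.00014, g' = -0.4111 → V/F = 0.3077
Converged at V/F = 0.3077.
Then V = V/F·F = 0.3077·301.9 = 92.9 mol/h and L = F − V = 209.0 mol/h.

L = 209.0 mol/h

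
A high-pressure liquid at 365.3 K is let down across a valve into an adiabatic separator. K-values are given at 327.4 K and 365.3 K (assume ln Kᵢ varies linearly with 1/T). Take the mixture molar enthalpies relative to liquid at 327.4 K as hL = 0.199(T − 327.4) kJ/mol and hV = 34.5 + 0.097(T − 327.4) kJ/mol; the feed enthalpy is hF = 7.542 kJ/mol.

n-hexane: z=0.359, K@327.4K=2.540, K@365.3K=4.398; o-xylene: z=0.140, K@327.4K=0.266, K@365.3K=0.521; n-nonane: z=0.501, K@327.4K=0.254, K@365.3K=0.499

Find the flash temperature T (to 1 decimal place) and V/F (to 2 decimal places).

T = 335.7 K, V/F = 0.18

Adiabatic flash: solve Rachford–Rice at each trial T, then check hF = ψ·hV(T) + (1−ψ)·hL(T).
  T = 327.4 K: K = (2.540, 0.266, 0.254), RR gives ψ = 0.067, H_out = 2.301 kJ/mol
  T = 365.3 K: K = (4.398, 0.521, 0.499), RR gives ψ = 0.535, H_out = 23.925 kJ/mol
  T = 346.4 K: K = (3.395, 0.380, 0.363), RR gives ψ = 0.299, H_out = 13.522 kJ/mol
  T = 336.9 K: K = (2.949, 0.319, 0.305), RR gives ψ = 0.190, H_out = 8.263 kJ/mol
  T = 332.1 K: K = (2.738, 0.292, 0.279), RR gives ψ = 0.131, H_out = 5.379 kJ/mol
  T = 334.5 K: K = (2.842, 0.305, 0.292), RR gives ψ = 0.161, H_out = 6.848 kJ/mol
Linear interpolation between T = 334.5 (H_out = 6.848) and T = 336.9 (H_out = 8.263) on hF = 7.542 gives T ≈ 335.7 K, at which ψ = 0.18.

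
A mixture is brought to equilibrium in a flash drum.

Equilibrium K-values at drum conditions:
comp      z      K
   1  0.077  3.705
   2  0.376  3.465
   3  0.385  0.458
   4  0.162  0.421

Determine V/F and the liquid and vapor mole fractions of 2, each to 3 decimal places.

Newton–Raphson from V/F = 0.59:
  V/F = 0.590: g = 0.0086, g' = -0.833 → V/F = 0.600
Converged at V/F = 0.600.
Compositions from xᵢ = zᵢ/(1+V/F(Kᵢ−1)), yᵢ = Kᵢxᵢ:
  1: x = 0.029, y = 0.109
  2: x = 0.152, y = 0.525
  3: x = 0.571, y = 0.261
  4: x = 0.248, y = 0.105

V/F = 0.600, x_2 = 0.152, y_2 = 0.525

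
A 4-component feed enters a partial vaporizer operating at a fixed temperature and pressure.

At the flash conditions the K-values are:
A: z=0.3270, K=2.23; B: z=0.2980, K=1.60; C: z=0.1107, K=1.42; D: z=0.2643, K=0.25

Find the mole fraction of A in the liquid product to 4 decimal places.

Rachford–Rice: g(ψ) = Σ zᵢ(Kᵢ−1)/(1+ψ(Kᵢ−1)) = 0.
Feasibility: ΣzᵢKᵢ = 1.4293, Σzᵢ/Kᵢ = 1.4680 — both > 1, two phases present.
Iterate (Newton) starting at ψ = 0.32:
  ψ = 0.3200: g = 0.21878, g' = -0.6028 → ψ = 0.6829
  ψ = 0.6829: g = -0.02481, g' = -0.8367 → ψ = 0.6533
  ψ = 0.6533: g = -0.00070, g' = -0.7910 → ψ = 0.6524
Converged at ψ = 0.6524.
Compositions from xᵢ = zᵢ/(1+ψ(Kᵢ−1)), yᵢ = Kᵢxᵢ:
  A: x = 0.1814, y = 0.4046
  B: x = 0.2142, y = 0.3427
  C: x = 0.0869, y = 0.1234
  D: x = 0.5175, y = 0.1294

x_A = 0.1814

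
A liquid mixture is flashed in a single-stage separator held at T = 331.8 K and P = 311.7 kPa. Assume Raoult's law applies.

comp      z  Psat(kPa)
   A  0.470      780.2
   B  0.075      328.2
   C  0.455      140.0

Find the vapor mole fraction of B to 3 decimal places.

Raoult's law: Kᵢ = Pᵢˢᵃᵗ/P = Pᵢˢᵃᵗ/311.7.
  K_A = 780.2/311.7 = 2.50305, K_B = 328.2/311.7 = 1.05294, K_C = 140.0/311.7 = 0.44915
Let ψ = V/F and solve Σ zᵢ(Kᵢ−1)/(1+ψ(Kᵢ−1)) = 0.
Feasibility: ΣzᵢKᵢ = 1.460, Σzᵢ/Kᵢ = 1.272 — both > 1, two phases present.
Newton–Raphson from ψ = 0.61:
  ψ = 0.610: g = -0.0051, g' = -0.602 → ψ = 0.602
Converged at ψ = 0.602.
Compositions from xᵢ = zᵢ/(1+ψ(Kᵢ−1)), yᵢ = Kᵢxᵢ:
  A: x = 0.247, y = 0.618
  B: x = 0.073, y = 0.077
  C: x = 0.680, y = 0.306

y_B = 0.077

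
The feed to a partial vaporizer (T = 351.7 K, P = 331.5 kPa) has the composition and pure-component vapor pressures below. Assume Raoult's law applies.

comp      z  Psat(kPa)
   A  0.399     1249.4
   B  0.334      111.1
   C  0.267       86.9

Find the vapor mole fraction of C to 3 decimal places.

Raoult's law: Kᵢ = Pᵢˢᵃᵗ/P = Pᵢˢᵃᵗ/331.5.
  K_A = 1249.4/331.5 = 3.76893, K_B = 111.1/331.5 = 0.33514, K_C = 86.9/331.5 = 0.26214
Newton–Raphson from β = 0.32:
  β = 0.320: g = 0.0458, g' = -1.347 → β = 0.354
  β = 0.354: g = 0.0009, g' = -1.299 → β = 0.355
Converged at β = 0.355.
Compositions from xᵢ = zᵢ/(1+β(Kᵢ−1)), yᵢ = Kᵢxᵢ:
  A: x = 0.201, y = 0.759
  B: x = 0.437, y = 0.146
  C: x = 0.362, y = 0.095

y_C = 0.095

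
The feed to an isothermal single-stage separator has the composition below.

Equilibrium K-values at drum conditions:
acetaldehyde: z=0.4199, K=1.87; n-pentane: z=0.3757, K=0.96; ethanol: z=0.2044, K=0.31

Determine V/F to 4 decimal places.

V/F = 0.5610

Rachford–Rice: g(V/F) = Σ zᵢ(Kᵢ−1)/(1+V/F(Kᵢ−1)) = 0.
Feasibility: ΣzᵢKᵢ = 1.2092, Σzᵢ/Kᵢ = 1.2753 — both > 1, two phases present.
Iterate (Newton) starting at V/F = 0.5:
  V/F = 0.5000: g = 0.02392, g' = -0.3818 → V/F = 0.5626
  V/F = 0.5626: g = -0.00065, g' = -0.4039 → V/F = 0.5610
Converged at V/F = 0.5610.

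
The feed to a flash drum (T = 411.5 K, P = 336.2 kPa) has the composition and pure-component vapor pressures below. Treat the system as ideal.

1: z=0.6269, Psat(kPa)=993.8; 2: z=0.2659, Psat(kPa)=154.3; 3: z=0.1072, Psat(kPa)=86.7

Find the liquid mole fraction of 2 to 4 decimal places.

x_2 = 0.4822

Raoult's law: Kᵢ = Pᵢˢᵃᵗ/P = Pᵢˢᵃᵗ/336.2.
  K_1 = 993.8/336.2 = 2.955979, K_2 = 154.3/336.2 = 0.458953, K_3 = 86.7/336.2 = 0.257882
Rachford–Rice: g(ψ) = Σ zᵢ(Kᵢ−1)/(1+ψ(Kᵢ−1)) = 0.
g(0) = ΣzᵢKᵢ − 1 = 1.0028 and g(1) = 1 − Σzᵢ/Kᵢ = -0.2071, so a root lies in (0, 1).
Newton–Raphson from ψ = 0.63:
  ψ = 0.6300: g = 0.18164, g' = -0.8687 → ψ = 0.8391
  ψ = 0.8391: g = -0.01008, g' = -1.0196 → ψ = 0.8292
  ψ = 0.8292: g = -0.00008, g' = -1.0040 → ψ = 0.8291
Converged at ψ = 0.8291.
Compositions from xᵢ = zᵢ/(1+ψ(Kᵢ−1)), yᵢ = Kᵢxᵢ:
  1: x = 0.2391, y = 0.7068
  2: x = 0.4822, y = 0.2213
  3: x = 0.2787, y = 0.0719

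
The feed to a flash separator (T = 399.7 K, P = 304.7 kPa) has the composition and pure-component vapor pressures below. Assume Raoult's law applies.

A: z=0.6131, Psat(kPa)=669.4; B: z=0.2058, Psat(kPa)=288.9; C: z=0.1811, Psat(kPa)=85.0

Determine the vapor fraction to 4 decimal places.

ψ = 0.8677

Raoult's law: Kᵢ = Pᵢˢᵃᵗ/P = Pᵢˢᵃᵗ/304.7.
  K_A = 669.4/304.7 = 2.196915, K_B = 288.9/304.7 = 0.948146, K_C = 85.0/304.7 = 0.278963
Material balance + equilibrium reduce to Σ zᵢ(Kᵢ−1)/(1+ψ(Kᵢ−1)) = 0.
Feasibility: ΣzᵢKᵢ = 1.5926, Σzᵢ/Kᵢ = 1.1453 — both > 1, two phases present.
Iterate (Newton) starting at ψ = 0.54:
  ψ = 0.5400: g = 0.22091, g' = -0.5771 → ψ = 0.9228
  ψ = 0.9228: g = -0.05271, g' = -1.0397 → ψ = 0.8721
  ψ = 0.8721: g = -0.00390, g' = -0.8942 → ψ = 0.8677
Converged at ψ = 0.8677.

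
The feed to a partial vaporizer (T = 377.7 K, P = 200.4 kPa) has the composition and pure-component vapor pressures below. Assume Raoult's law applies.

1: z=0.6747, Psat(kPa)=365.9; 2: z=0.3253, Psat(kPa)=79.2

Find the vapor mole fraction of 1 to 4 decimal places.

Raoult's law: Kᵢ = Pᵢˢᵃᵗ/P = Pᵢˢᵃᵗ/200.4.
  K_1 = 365.9/200.4 = 1.825848, K_2 = 79.2/200.4 = 0.395210
Iterate (Newton) starting at V/F = 0.5:
  V/F = 0.5000: g = 0.11234, g' = -0.4750 → V/F = 0.7365
  V/F = 0.7365: g = -0.00829, g' = -0.5648 → V/F = 0.7218
  V/F = 0.7218: g = -0.00007, g' = -0.5554 → V/F = 0.7217
Converged at V/F = 0.7217.
Compositions from xᵢ = zᵢ/(1+V/F(Kᵢ−1)), yᵢ = Kᵢxᵢ:
  1: x = 0.4227, y = 0.7719
  2: x = 0.5773, y = 0.2281

y_1 = 0.7719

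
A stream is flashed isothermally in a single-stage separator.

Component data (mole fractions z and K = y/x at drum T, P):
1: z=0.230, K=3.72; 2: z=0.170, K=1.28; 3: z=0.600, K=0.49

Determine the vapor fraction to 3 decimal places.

Material balance + equilibrium reduce to Σ zᵢ(Kᵢ−1)/(1+ψ(Kᵢ−1)) = 0.
Feasibility: ΣzᵢKᵢ = 1.367, Σzᵢ/Kᵢ = 1.419 — both > 1, two phases present.
Newton–Raphson from ψ = 0.5:
  ψ = 0.500: g = -0.1039, g' = -0.597 → ψ = 0.326
  ψ = 0.326: g = 0.0082, g' = -0.714 → ψ = 0.337
  ψ = 0.337: g = 0.0001, g' = -0.701 → ψ = 0.338
Converged at ψ = 0.338.

ψ = 0.338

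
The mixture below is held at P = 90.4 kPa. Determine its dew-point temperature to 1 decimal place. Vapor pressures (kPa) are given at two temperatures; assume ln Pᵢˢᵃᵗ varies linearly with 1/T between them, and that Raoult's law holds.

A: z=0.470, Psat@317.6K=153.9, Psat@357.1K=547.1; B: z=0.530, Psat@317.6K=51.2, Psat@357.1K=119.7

Dew-point temperature: Σzᵢ·P/Pᵢˢᵃᵗ(T) = 1. Interpolate ln Pᵢˢᵃᵗ = aᵢ + bᵢ/T.
  T = 317.6 K: ΣzᵢP/Pᵢˢᵃᵗ = 1.2119
  T = 357.1 K: ΣzᵢP/Pᵢˢᵃᵗ = 0.4779
  T = 337.4 K: ΣzᵢP/Pᵢˢᵃᵗ = 0.7372
  T = 327.5 K: ΣzᵢP/Pᵢˢᵃᵗ = 0.9372
  T = 322.6 K: ΣzᵢP/Pᵢˢᵃᵗ = 1.0619
  T = 325.1 K: ΣzᵢP/Pᵢˢᵃᵗ = 0.9958
Interpolating between 322.6 K and 325.1 K gives T ≈ 324.9 K.

T = 324.9 K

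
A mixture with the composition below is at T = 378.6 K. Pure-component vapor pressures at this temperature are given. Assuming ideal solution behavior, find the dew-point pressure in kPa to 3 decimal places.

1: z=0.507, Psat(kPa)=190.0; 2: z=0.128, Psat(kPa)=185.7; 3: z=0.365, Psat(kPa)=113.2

Pdew = 151.928 kPa

At the dew point ψ → 1, so Σzᵢ/Kᵢ = 1 with Kᵢ = Pᵢˢᵃᵗ/P ⇒ 1/P = Σzᵢ/Pᵢˢᵃᵗ.
1/P = 0.507/190.0 + 0.128/185.7 + 0.365/113.2 = 0.006582 ⇒ P = 151.928 kPa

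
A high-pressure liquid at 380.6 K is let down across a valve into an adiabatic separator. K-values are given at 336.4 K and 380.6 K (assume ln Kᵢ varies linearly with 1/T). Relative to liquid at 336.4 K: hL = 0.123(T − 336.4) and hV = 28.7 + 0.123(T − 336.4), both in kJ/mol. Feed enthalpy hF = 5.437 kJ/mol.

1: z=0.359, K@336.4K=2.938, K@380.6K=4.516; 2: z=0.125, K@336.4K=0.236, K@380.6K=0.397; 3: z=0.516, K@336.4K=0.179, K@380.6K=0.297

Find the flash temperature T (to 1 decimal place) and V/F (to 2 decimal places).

T = 343.6 K, V/F = 0.16

Adiabatic flash: solve Rachford–Rice at each trial T, then check hF = ψ·hV(T) + (1−ψ)·hL(T).
  T = 336.4 K: K = (2.938, 0.236, 0.179), RR gives ψ = 0.112, H_out = 3.228 kJ/mol
  T = 380.6 K: K = (4.516, 0.397, 0.297), RR gives ψ = 0.342, H_out = 15.264 kJ/mol
  T = 358.5 K: K = (3.691, 0.311, 0.234), RR gives ψ = 0.240, H_out = 9.600 kJ/mol
  T = 347.4 K: K = (3.303, 0.272, 0.205), RR gives ψ = 0.181, H_out = 6.547 kJ/mol
  T = 341.9 K: K = (3.118, 0.254, 0.192), RR gives ψ = 0.148, H_out = 4.934 kJ/mol
  T = 344.6 K: K = (3.209, 0.263, 0.199), RR gives ψ = 0.165, H_out = 5.736 kJ/mol
  T = 343.2 K: K = (3.162, 0.258, 0.195), RR gives ψ = 0.156, H_out = 5.323 kJ/mol
Linear interpolation between T = 343.2 (H_out = 5.323) and T = 344.6 (H_out = 5.736) on hF = 5.437 gives T ≈ 343.6 K, at which ψ = 0.16.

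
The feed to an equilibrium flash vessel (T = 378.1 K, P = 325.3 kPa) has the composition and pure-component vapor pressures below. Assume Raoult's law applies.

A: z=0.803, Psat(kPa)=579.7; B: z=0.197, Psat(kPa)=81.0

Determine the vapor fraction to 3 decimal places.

ψ = 0.817

Raoult's law: Kᵢ = Pᵢˢᵃᵗ/P = Pᵢˢᵃᵗ/325.3.
  K_A = 579.7/325.3 = 1.78205, K_B = 81.0/325.3 = 0.24900
Let ψ = V/F and solve Σ zᵢ(Kᵢ−1)/(1+ψ(Kᵢ−1)) = 0.
Feasibility: ΣzᵢKᵢ = 1.480, Σzᵢ/Kᵢ = 1.242 — both > 1, two phases present.
Iterate (Newton) starting at ψ = 0.58:
  ψ = 0.580: g = 0.1699, g' = -0.581 → ψ = 0.872
  ψ = 0.872: g = -0.0557, g' = -1.108 → ψ = 0.822
  ψ = 0.822: g = -0.0044, g' = -0.941 → ψ = 0.817
Converged at ψ = 0.817.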